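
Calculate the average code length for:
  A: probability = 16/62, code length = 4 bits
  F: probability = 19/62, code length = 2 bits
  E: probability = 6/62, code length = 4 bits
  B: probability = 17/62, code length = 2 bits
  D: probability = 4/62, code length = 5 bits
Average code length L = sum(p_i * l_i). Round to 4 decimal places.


Weighted contributions p_i * l_i:
  A: (16/62) * 4 = 64/62
  F: (19/62) * 2 = 38/62
  E: (6/62) * 4 = 24/62
  B: (17/62) * 2 = 34/62
  D: (4/62) * 5 = 20/62
Sum = (64 + 38 + 24 + 34 + 20)/62 = 180/62

L = 180/62 = 2.9032 bits/symbol


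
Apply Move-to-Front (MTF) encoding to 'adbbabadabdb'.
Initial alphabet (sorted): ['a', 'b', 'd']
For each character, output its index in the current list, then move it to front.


MTF encoding:
'a': index 0 in ['a', 'b', 'd'] -> ['a', 'b', 'd']
'd': index 2 in ['a', 'b', 'd'] -> ['d', 'a', 'b']
'b': index 2 in ['d', 'a', 'b'] -> ['b', 'd', 'a']
'b': index 0 in ['b', 'd', 'a'] -> ['b', 'd', 'a']
'a': index 2 in ['b', 'd', 'a'] -> ['a', 'b', 'd']
'b': index 1 in ['a', 'b', 'd'] -> ['b', 'a', 'd']
'a': index 1 in ['b', 'a', 'd'] -> ['a', 'b', 'd']
'd': index 2 in ['a', 'b', 'd'] -> ['d', 'a', 'b']
'a': index 1 in ['d', 'a', 'b'] -> ['a', 'd', 'b']
'b': index 2 in ['a', 'd', 'b'] -> ['b', 'a', 'd']
'd': index 2 in ['b', 'a', 'd'] -> ['d', 'b', 'a']
'b': index 1 in ['d', 'b', 'a'] -> ['b', 'd', 'a']


Output: [0, 2, 2, 0, 2, 1, 1, 2, 1, 2, 2, 1]


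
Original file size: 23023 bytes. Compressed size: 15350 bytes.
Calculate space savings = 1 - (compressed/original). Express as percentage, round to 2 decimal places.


ratio = compressed/original = 15350/23023 = 0.666725
savings = 1 - ratio = 1 - 0.666725 = 0.333275
as a percentage: 0.333275 * 100 = 33.33%

Space savings = 1 - 15350/23023 = 33.33%


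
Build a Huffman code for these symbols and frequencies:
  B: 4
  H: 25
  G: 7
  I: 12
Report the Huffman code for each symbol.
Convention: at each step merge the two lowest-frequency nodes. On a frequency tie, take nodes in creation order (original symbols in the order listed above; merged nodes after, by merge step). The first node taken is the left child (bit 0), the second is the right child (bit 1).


Huffman tree construction:
Step 1: Merge B(4) + G(7) = 11
Step 2: Merge (B+G)(11) + I(12) = 23
Step 3: Merge ((B+G)+I)(23) + H(25) = 48
Read each symbol's code off the tree from the root (left child = 0, right child = 1).

Codes:
  B: 000 (length 3)
  H: 1 (length 1)
  G: 001 (length 3)
  I: 01 (length 2)
Average code length: 82/48 = 1.7083 bits/symbol


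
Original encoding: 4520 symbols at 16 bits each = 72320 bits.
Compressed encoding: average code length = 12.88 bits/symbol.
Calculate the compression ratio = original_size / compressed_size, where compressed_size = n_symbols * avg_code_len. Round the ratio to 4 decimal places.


original_size = n_symbols * orig_bits = 4520 * 16 = 72320 bits
compressed_size = n_symbols * avg_code_len = 4520 * 12.88 = 58217.6 bits
ratio = original_size / compressed_size = 72320 / 58217.6 = 1.2422

Compression ratio = 1.2422


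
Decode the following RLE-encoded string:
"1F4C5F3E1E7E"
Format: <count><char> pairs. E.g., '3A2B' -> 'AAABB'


Expanding each <count><char> pair:
  1F -> 'F'
  4C -> 'CCCC'
  5F -> 'FFFFF'
  3E -> 'EEE'
  1E -> 'E'
  7E -> 'EEEEEEE'

Decoded = FCCCCFFFFFEEEEEEEEEEE


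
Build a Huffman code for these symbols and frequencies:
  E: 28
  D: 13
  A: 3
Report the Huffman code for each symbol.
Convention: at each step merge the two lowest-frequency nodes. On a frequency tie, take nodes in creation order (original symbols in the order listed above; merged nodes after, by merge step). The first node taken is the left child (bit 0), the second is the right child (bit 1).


Huffman tree construction:
Step 1: Merge A(3) + D(13) = 16
Step 2: Merge (A+D)(16) + E(28) = 44
Read each symbol's code off the tree from the root (left child = 0, right child = 1).

Codes:
  E: 1 (length 1)
  D: 01 (length 2)
  A: 00 (length 2)
Average code length: 60/44 = 1.3636 bits/symbol


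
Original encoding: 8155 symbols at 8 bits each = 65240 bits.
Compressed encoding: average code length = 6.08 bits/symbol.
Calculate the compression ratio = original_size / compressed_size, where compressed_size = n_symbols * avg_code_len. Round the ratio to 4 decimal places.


original_size = n_symbols * orig_bits = 8155 * 8 = 65240 bits
compressed_size = n_symbols * avg_code_len = 8155 * 6.08 = 49582.4 bits
ratio = original_size / compressed_size = 65240 / 49582.4 = 1.3158

Compression ratio = 1.3158


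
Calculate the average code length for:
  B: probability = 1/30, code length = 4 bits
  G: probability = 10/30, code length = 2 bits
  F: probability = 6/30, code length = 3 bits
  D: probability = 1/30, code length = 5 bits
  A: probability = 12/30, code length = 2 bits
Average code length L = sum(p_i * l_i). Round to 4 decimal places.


Weighted contributions p_i * l_i:
  B: (1/30) * 4 = 4/30
  G: (10/30) * 2 = 20/30
  F: (6/30) * 3 = 18/30
  D: (1/30) * 5 = 5/30
  A: (12/30) * 2 = 24/30
Sum = (4 + 20 + 18 + 5 + 24)/30 = 71/30

L = 71/30 = 2.3667 bits/symbol


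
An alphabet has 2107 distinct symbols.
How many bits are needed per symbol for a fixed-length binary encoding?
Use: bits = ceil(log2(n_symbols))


log2(2107) = 11.041
Bracket: 2^11 = 2048 < 2107 <= 2^12 = 4096
So ceil(log2(2107)) = 12

bits = ceil(log2(2107)) = ceil(11.041) = 12 bits


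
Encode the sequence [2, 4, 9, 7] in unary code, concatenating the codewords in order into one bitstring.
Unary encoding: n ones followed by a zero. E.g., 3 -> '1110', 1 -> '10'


Encode each number as n ones followed by a terminating 0:
  2 -> 110 (3 bits)
  4 -> 11110 (5 bits)
  9 -> 1111111110 (10 bits)
  7 -> 11111110 (8 bits)
Total length = 3 + 5 + 10 + 8 = 26 bits.

Unary([2, 4, 9, 7]) = 11011110111111111011111110 (26 bits)


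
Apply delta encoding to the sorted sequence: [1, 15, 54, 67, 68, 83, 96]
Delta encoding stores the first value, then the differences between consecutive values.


First value: 1
Deltas:
  15 - 1 = 14
  54 - 15 = 39
  67 - 54 = 13
  68 - 67 = 1
  83 - 68 = 15
  96 - 83 = 13


Delta encoded: [1, 14, 39, 13, 1, 15, 13]


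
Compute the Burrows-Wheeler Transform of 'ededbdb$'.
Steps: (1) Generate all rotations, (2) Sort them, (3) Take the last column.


Rotations (sorted):
  0: $ededbdb -> last char: b
  1: b$ededbd -> last char: d
  2: bdb$eded -> last char: d
  3: db$ededb -> last char: b
  4: dbdb$ede -> last char: e
  5: dedbdb$e -> last char: e
  6: edbdb$ed -> last char: d
  7: ededbdb$ -> last char: $


BWT = bddbeed$


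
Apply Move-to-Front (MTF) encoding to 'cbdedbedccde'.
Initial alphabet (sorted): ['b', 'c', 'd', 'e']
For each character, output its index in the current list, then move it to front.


MTF encoding:
'c': index 1 in ['b', 'c', 'd', 'e'] -> ['c', 'b', 'd', 'e']
'b': index 1 in ['c', 'b', 'd', 'e'] -> ['b', 'c', 'd', 'e']
'd': index 2 in ['b', 'c', 'd', 'e'] -> ['d', 'b', 'c', 'e']
'e': index 3 in ['d', 'b', 'c', 'e'] -> ['e', 'd', 'b', 'c']
'd': index 1 in ['e', 'd', 'b', 'c'] -> ['d', 'e', 'b', 'c']
'b': index 2 in ['d', 'e', 'b', 'c'] -> ['b', 'd', 'e', 'c']
'e': index 2 in ['b', 'd', 'e', 'c'] -> ['e', 'b', 'd', 'c']
'd': index 2 in ['e', 'b', 'd', 'c'] -> ['d', 'e', 'b', 'c']
'c': index 3 in ['d', 'e', 'b', 'c'] -> ['c', 'd', 'e', 'b']
'c': index 0 in ['c', 'd', 'e', 'b'] -> ['c', 'd', 'e', 'b']
'd': index 1 in ['c', 'd', 'e', 'b'] -> ['d', 'c', 'e', 'b']
'e': index 2 in ['d', 'c', 'e', 'b'] -> ['e', 'd', 'c', 'b']


Output: [1, 1, 2, 3, 1, 2, 2, 2, 3, 0, 1, 2]


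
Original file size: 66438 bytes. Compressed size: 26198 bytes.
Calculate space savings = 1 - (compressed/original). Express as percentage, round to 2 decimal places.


ratio = compressed/original = 26198/66438 = 0.394323
savings = 1 - ratio = 1 - 0.394323 = 0.605677
as a percentage: 0.605677 * 100 = 60.57%

Space savings = 1 - 26198/66438 = 60.57%


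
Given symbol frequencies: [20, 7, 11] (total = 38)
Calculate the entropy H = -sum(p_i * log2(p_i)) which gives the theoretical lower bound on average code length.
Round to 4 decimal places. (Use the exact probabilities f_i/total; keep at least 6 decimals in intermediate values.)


Per-symbol terms -p_i * log2(p_i) with p_i = f_i/38:
  p = 20/38 = 0.526316: log2(p) = -0.925999, -p*log2(p) = 0.487368
  p = 7/38 = 0.184211: log2(p) = -2.440573, -p*log2(p) = 0.449579
  p = 11/38 = 0.289474: log2(p) = -1.788496, -p*log2(p) = 0.517722
H = 0.487368 + 0.449579 + 0.517722 = 1.454669

H = 1.4547 bits/symbol


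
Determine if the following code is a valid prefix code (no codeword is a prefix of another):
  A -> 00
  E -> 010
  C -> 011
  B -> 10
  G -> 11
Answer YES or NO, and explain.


Checking each pair (does one codeword prefix another?):
  A='00' vs E='010': no prefix
  A='00' vs C='011': no prefix
  A='00' vs B='10': no prefix
  A='00' vs G='11': no prefix
  E='010' vs A='00': no prefix
  E='010' vs C='011': no prefix
  E='010' vs B='10': no prefix
  E='010' vs G='11': no prefix
  C='011' vs A='00': no prefix
  C='011' vs E='010': no prefix
  C='011' vs B='10': no prefix
  C='011' vs G='11': no prefix
  B='10' vs A='00': no prefix
  B='10' vs E='010': no prefix
  B='10' vs C='011': no prefix
  B='10' vs G='11': no prefix
  G='11' vs A='00': no prefix
  G='11' vs E='010': no prefix
  G='11' vs C='011': no prefix
  G='11' vs B='10': no prefix
No violation found over all pairs.

YES -- this is a valid prefix code. No codeword is a prefix of any other codeword.


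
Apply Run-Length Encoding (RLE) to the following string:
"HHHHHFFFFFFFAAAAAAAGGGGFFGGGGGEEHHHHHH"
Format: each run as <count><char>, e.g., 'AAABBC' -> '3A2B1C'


Scanning runs left to right:
  i=0: run of 'H' x 5 -> '5H'
  i=5: run of 'F' x 7 -> '7F'
  i=12: run of 'A' x 7 -> '7A'
  i=19: run of 'G' x 4 -> '4G'
  i=23: run of 'F' x 2 -> '2F'
  i=25: run of 'G' x 5 -> '5G'
  i=30: run of 'E' x 2 -> '2E'
  i=32: run of 'H' x 6 -> '6H'

RLE = 5H7F7A4G2F5G2E6H


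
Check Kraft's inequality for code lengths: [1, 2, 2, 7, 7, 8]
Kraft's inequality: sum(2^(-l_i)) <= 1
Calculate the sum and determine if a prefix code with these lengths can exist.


Sum = 2^(-1) + 2^(-2) + 2^(-2) + 2^(-7) + 2^(-7) + 2^(-8)
    = 0.5 + 0.25 + 0.25 + 0.0078125 + 0.0078125 + 0.00390625
    = 261/256 = 1.01953125
Since 1.01953125 > 1, Kraft's inequality is NOT satisfied.
A prefix code with these lengths CANNOT exist.

Kraft sum = 1.01953125. Not satisfied.


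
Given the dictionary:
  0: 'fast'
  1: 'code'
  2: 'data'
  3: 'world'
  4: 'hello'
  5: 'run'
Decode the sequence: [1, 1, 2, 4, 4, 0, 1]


Look up each index in the dictionary:
  1 -> 'code'
  1 -> 'code'
  2 -> 'data'
  4 -> 'hello'
  4 -> 'hello'
  0 -> 'fast'
  1 -> 'code'

Decoded: "code code data hello hello fast code"


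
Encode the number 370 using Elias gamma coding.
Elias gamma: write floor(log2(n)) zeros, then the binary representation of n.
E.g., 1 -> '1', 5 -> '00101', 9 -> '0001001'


num_bits = floor(log2(370)) + 1 = 9
leading_zeros = num_bits - 1 = 8
binary(370) = 101110010

Elias gamma(370) = '00000000' + '101110010' = 00000000101110010 (17 bits)


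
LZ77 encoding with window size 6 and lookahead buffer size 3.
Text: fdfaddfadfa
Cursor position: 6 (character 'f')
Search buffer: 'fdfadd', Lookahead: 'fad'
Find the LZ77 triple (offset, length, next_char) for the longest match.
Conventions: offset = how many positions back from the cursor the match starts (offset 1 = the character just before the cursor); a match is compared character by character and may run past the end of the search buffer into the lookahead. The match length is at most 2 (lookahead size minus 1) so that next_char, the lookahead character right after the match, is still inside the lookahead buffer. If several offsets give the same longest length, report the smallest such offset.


Try each offset into the search buffer:
  offset=1 (pos 5, char 'd'): match length 0
  offset=2 (pos 4, char 'd'): match length 0
  offset=3 (pos 3, char 'a'): match length 0
  offset=4 (pos 2, char 'f'): match length 2
  offset=5 (pos 1, char 'd'): match length 0
  offset=6 (pos 0, char 'f'): match length 1
Longest match has length 2 at offset 4.
next_char = character at position 6 + 2 = 8 -> 'd'

Best match: offset=4, length=2 (matching 'fa' starting at position 2)
LZ77 triple: (4, 2, 'd')


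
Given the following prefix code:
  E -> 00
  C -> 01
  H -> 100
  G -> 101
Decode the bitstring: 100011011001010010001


Decoding step by step:
Bits 100 -> H
Bits 01 -> C
Bits 101 -> G
Bits 100 -> H
Bits 101 -> G
Bits 00 -> E
Bits 100 -> H
Bits 01 -> C


Decoded message: HCGHGEHC


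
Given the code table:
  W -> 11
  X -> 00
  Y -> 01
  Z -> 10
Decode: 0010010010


Decoding:
00 -> X
10 -> Z
01 -> Y
00 -> X
10 -> Z


Result: XZYXZ


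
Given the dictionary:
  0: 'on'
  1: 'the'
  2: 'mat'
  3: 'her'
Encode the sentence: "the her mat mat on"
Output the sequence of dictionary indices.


Look up each word in the dictionary:
  'the' -> 1
  'her' -> 3
  'mat' -> 2
  'mat' -> 2
  'on' -> 0

Encoded: [1, 3, 2, 2, 0]


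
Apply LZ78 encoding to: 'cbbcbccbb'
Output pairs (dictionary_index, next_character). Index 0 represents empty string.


LZ78 encoding steps:
Dictionary: {0: ''}
Step 1: w='' (idx 0), next='c' -> output (0, 'c'), add 'c' as idx 1
Step 2: w='' (idx 0), next='b' -> output (0, 'b'), add 'b' as idx 2
Step 3: w='b' (idx 2), next='c' -> output (2, 'c'), add 'bc' as idx 3
Step 4: w='bc' (idx 3), next='c' -> output (3, 'c'), add 'bcc' as idx 4
Step 5: w='b' (idx 2), next='b' -> output (2, 'b'), add 'bb' as idx 5


Encoded: [(0, 'c'), (0, 'b'), (2, 'c'), (3, 'c'), (2, 'b')]


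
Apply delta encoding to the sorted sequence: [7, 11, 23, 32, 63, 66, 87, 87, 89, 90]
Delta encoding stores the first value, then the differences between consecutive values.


First value: 7
Deltas:
  11 - 7 = 4
  23 - 11 = 12
  32 - 23 = 9
  63 - 32 = 31
  66 - 63 = 3
  87 - 66 = 21
  87 - 87 = 0
  89 - 87 = 2
  90 - 89 = 1


Delta encoded: [7, 4, 12, 9, 31, 3, 21, 0, 2, 1]


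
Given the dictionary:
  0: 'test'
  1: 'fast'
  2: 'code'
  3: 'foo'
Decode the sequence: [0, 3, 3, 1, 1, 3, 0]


Look up each index in the dictionary:
  0 -> 'test'
  3 -> 'foo'
  3 -> 'foo'
  1 -> 'fast'
  1 -> 'fast'
  3 -> 'foo'
  0 -> 'test'

Decoded: "test foo foo fast fast foo test"


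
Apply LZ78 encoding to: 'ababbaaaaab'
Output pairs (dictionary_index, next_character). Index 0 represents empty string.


LZ78 encoding steps:
Dictionary: {0: ''}
Step 1: w='' (idx 0), next='a' -> output (0, 'a'), add 'a' as idx 1
Step 2: w='' (idx 0), next='b' -> output (0, 'b'), add 'b' as idx 2
Step 3: w='a' (idx 1), next='b' -> output (1, 'b'), add 'ab' as idx 3
Step 4: w='b' (idx 2), next='a' -> output (2, 'a'), add 'ba' as idx 4
Step 5: w='a' (idx 1), next='a' -> output (1, 'a'), add 'aa' as idx 5
Step 6: w='aa' (idx 5), next='b' -> output (5, 'b'), add 'aab' as idx 6


Encoded: [(0, 'a'), (0, 'b'), (1, 'b'), (2, 'a'), (1, 'a'), (5, 'b')]


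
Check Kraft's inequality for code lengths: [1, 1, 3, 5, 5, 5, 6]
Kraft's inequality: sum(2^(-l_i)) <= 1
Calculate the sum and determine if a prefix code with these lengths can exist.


Sum = 2^(-1) + 2^(-1) + 2^(-3) + 2^(-5) + 2^(-5) + 2^(-5) + 2^(-6)
    = 0.5 + 0.5 + 0.125 + 0.03125 + 0.03125 + 0.03125 + 0.015625
    = 79/64 = 1.234375
Since 1.234375 > 1, Kraft's inequality is NOT satisfied.
A prefix code with these lengths CANNOT exist.

Kraft sum = 1.234375. Not satisfied.


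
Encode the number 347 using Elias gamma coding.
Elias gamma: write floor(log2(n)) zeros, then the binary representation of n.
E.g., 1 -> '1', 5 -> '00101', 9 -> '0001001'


num_bits = floor(log2(347)) + 1 = 9
leading_zeros = num_bits - 1 = 8
binary(347) = 101011011

Elias gamma(347) = '00000000' + '101011011' = 00000000101011011 (17 bits)


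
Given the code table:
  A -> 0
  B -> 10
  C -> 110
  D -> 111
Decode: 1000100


Decoding:
10 -> B
0 -> A
0 -> A
10 -> B
0 -> A


Result: BAABA


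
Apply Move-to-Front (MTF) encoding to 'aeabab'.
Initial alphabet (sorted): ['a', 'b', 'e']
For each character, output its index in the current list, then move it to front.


MTF encoding:
'a': index 0 in ['a', 'b', 'e'] -> ['a', 'b', 'e']
'e': index 2 in ['a', 'b', 'e'] -> ['e', 'a', 'b']
'a': index 1 in ['e', 'a', 'b'] -> ['a', 'e', 'b']
'b': index 2 in ['a', 'e', 'b'] -> ['b', 'a', 'e']
'a': index 1 in ['b', 'a', 'e'] -> ['a', 'b', 'e']
'b': index 1 in ['a', 'b', 'e'] -> ['b', 'a', 'e']


Output: [0, 2, 1, 2, 1, 1]


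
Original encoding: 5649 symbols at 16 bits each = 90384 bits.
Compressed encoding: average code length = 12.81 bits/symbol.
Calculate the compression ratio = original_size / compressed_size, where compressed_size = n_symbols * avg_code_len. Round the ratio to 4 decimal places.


original_size = n_symbols * orig_bits = 5649 * 16 = 90384 bits
compressed_size = n_symbols * avg_code_len = 5649 * 12.81 = 72363.69 bits
ratio = original_size / compressed_size = 90384 / 72363.69 = 1.249

Compression ratio = 1.249


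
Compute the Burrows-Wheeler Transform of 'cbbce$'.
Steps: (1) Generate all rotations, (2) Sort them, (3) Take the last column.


Rotations (sorted):
  0: $cbbce -> last char: e
  1: bbce$c -> last char: c
  2: bce$cb -> last char: b
  3: cbbce$ -> last char: $
  4: ce$cbb -> last char: b
  5: e$cbbc -> last char: c


BWT = ecb$bc


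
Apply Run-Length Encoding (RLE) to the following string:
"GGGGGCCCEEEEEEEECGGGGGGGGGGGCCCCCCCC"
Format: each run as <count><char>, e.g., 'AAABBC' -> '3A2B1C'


Scanning runs left to right:
  i=0: run of 'G' x 5 -> '5G'
  i=5: run of 'C' x 3 -> '3C'
  i=8: run of 'E' x 8 -> '8E'
  i=16: run of 'C' x 1 -> '1C'
  i=17: run of 'G' x 11 -> '11G'
  i=28: run of 'C' x 8 -> '8C'

RLE = 5G3C8E1C11G8C


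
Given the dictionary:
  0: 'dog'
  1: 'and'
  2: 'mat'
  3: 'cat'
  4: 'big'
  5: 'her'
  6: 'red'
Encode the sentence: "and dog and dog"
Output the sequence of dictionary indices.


Look up each word in the dictionary:
  'and' -> 1
  'dog' -> 0
  'and' -> 1
  'dog' -> 0

Encoded: [1, 0, 1, 0]


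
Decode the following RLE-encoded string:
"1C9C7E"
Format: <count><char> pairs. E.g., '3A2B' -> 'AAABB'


Expanding each <count><char> pair:
  1C -> 'C'
  9C -> 'CCCCCCCCC'
  7E -> 'EEEEEEE'

Decoded = CCCCCCCCCCEEEEEEE


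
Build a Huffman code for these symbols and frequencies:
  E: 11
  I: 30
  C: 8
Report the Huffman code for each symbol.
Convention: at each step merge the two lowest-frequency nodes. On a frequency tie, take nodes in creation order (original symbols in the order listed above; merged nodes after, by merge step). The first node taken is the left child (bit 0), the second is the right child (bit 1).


Huffman tree construction:
Step 1: Merge C(8) + E(11) = 19
Step 2: Merge (C+E)(19) + I(30) = 49
Read each symbol's code off the tree from the root (left child = 0, right child = 1).

Codes:
  E: 01 (length 2)
  I: 1 (length 1)
  C: 00 (length 2)
Average code length: 68/49 = 1.3878 bits/symbol


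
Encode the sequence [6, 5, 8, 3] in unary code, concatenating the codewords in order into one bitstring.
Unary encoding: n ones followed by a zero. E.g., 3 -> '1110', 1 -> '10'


Encode each number as n ones followed by a terminating 0:
  6 -> 1111110 (7 bits)
  5 -> 111110 (6 bits)
  8 -> 111111110 (9 bits)
  3 -> 1110 (4 bits)
Total length = 7 + 6 + 9 + 4 = 26 bits.

Unary([6, 5, 8, 3]) = 11111101111101111111101110 (26 bits)


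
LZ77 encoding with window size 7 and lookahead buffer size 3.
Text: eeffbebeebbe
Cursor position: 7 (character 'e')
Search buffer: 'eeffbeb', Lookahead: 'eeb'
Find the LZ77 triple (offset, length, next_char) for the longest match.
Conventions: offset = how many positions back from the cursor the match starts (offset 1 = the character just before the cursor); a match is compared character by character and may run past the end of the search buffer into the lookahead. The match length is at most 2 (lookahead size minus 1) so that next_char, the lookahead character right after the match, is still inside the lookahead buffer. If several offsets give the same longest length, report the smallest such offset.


Try each offset into the search buffer:
  offset=1 (pos 6, char 'b'): match length 0
  offset=2 (pos 5, char 'e'): match length 1
  offset=3 (pos 4, char 'b'): match length 0
  offset=4 (pos 3, char 'f'): match length 0
  offset=5 (pos 2, char 'f'): match length 0
  offset=6 (pos 1, char 'e'): match length 1
  offset=7 (pos 0, char 'e'): match length 2
Longest match has length 2 at offset 7.
next_char = character at position 7 + 2 = 9 -> 'b'

Best match: offset=7, length=2 (matching 'ee' starting at position 0)
LZ77 triple: (7, 2, 'b')


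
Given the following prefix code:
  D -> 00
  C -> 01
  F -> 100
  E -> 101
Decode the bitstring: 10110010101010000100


Decoding step by step:
Bits 101 -> E
Bits 100 -> F
Bits 101 -> E
Bits 01 -> C
Bits 01 -> C
Bits 00 -> D
Bits 00 -> D
Bits 100 -> F


Decoded message: EFECCDDF


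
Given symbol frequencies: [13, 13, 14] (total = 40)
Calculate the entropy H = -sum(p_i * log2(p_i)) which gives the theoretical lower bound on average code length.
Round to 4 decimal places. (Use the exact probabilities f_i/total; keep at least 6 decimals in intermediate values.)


Per-symbol terms -p_i * log2(p_i) with p_i = f_i/40:
  p = 13/40 = 0.325000: log2(p) = -1.621488, -p*log2(p) = 0.526984
  p = 13/40 = 0.325000: log2(p) = -1.621488, -p*log2(p) = 0.526984
  p = 14/40 = 0.350000: log2(p) = -1.514573, -p*log2(p) = 0.530101
H = 0.526984 + 0.526984 + 0.530101 = 1.584069

H = 1.5841 bits/symbol


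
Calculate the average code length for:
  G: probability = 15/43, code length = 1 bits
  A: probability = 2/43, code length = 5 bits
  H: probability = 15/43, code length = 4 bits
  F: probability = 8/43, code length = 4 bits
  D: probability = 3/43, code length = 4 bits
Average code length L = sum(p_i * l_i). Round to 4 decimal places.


Weighted contributions p_i * l_i:
  G: (15/43) * 1 = 15/43
  A: (2/43) * 5 = 10/43
  H: (15/43) * 4 = 60/43
  F: (8/43) * 4 = 32/43
  D: (3/43) * 4 = 12/43
Sum = (15 + 10 + 60 + 32 + 12)/43 = 129/43

L = 129/43 = 3.0000 bits/symbol


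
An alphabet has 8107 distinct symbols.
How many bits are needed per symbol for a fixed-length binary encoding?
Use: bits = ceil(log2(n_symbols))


log2(8107) = 12.985
Bracket: 2^12 = 4096 < 8107 <= 2^13 = 8192
So ceil(log2(8107)) = 13

bits = ceil(log2(8107)) = ceil(12.985) = 13 bits


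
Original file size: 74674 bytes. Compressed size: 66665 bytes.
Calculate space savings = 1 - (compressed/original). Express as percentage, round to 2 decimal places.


ratio = compressed/original = 66665/74674 = 0.892747
savings = 1 - ratio = 1 - 0.892747 = 0.107253
as a percentage: 0.107253 * 100 = 10.73%

Space savings = 1 - 66665/74674 = 10.73%


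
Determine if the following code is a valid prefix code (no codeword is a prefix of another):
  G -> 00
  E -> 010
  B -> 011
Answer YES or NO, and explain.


Checking each pair (does one codeword prefix another?):
  G='00' vs E='010': no prefix
  G='00' vs B='011': no prefix
  E='010' vs G='00': no prefix
  E='010' vs B='011': no prefix
  B='011' vs G='00': no prefix
  B='011' vs E='010': no prefix
No violation found over all pairs.

YES -- this is a valid prefix code. No codeword is a prefix of any other codeword.


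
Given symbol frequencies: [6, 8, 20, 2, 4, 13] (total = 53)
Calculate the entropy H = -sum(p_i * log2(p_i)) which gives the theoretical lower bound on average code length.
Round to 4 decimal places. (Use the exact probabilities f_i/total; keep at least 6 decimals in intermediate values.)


Per-symbol terms -p_i * log2(p_i) with p_i = f_i/53:
  p = 6/53 = 0.113208: log2(p) = -3.142958, -p*log2(p) = 0.355807
  p = 8/53 = 0.150943: log2(p) = -2.727920, -p*log2(p) = 0.411762
  p = 20/53 = 0.377358: log2(p) = -1.405992, -p*log2(p) = 0.530563
  p = 2/53 = 0.037736: log2(p) = -4.727920, -p*log2(p) = 0.178412
  p = 4/53 = 0.075472: log2(p) = -3.727920, -p*log2(p) = 0.281352
  p = 13/53 = 0.245283: log2(p) = -2.027481, -p*log2(p) = 0.497307
H = 0.355807 + 0.411762 + 0.530563 + 0.178412 + 0.281352 + 0.497307 = 2.255203

H = 2.2552 bits/symbol


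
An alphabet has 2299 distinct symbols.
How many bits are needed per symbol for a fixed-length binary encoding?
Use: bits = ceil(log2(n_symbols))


log2(2299) = 11.1668
Bracket: 2^11 = 2048 < 2299 <= 2^12 = 4096
So ceil(log2(2299)) = 12

bits = ceil(log2(2299)) = ceil(11.1668) = 12 bits


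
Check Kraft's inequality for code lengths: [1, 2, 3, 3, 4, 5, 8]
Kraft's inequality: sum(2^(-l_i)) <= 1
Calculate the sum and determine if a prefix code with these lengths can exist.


Sum = 2^(-1) + 2^(-2) + 2^(-3) + 2^(-3) + 2^(-4) + 2^(-5) + 2^(-8)
    = 0.5 + 0.25 + 0.125 + 0.125 + 0.0625 + 0.03125 + 0.00390625
    = 281/256 = 1.09765625
Since 1.09765625 > 1, Kraft's inequality is NOT satisfied.
A prefix code with these lengths CANNOT exist.

Kraft sum = 1.09765625. Not satisfied.


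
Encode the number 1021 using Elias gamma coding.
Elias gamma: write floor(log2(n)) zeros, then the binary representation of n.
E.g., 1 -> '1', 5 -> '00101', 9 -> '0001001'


num_bits = floor(log2(1021)) + 1 = 10
leading_zeros = num_bits - 1 = 9
binary(1021) = 1111111101

Elias gamma(1021) = '000000000' + '1111111101' = 0000000001111111101 (19 bits)


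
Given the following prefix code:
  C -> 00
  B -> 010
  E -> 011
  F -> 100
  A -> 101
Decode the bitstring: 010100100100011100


Decoding step by step:
Bits 010 -> B
Bits 100 -> F
Bits 100 -> F
Bits 100 -> F
Bits 011 -> E
Bits 100 -> F


Decoded message: BFFFEF


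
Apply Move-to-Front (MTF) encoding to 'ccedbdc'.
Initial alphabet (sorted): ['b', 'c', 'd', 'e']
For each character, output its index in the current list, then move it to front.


MTF encoding:
'c': index 1 in ['b', 'c', 'd', 'e'] -> ['c', 'b', 'd', 'e']
'c': index 0 in ['c', 'b', 'd', 'e'] -> ['c', 'b', 'd', 'e']
'e': index 3 in ['c', 'b', 'd', 'e'] -> ['e', 'c', 'b', 'd']
'd': index 3 in ['e', 'c', 'b', 'd'] -> ['d', 'e', 'c', 'b']
'b': index 3 in ['d', 'e', 'c', 'b'] -> ['b', 'd', 'e', 'c']
'd': index 1 in ['b', 'd', 'e', 'c'] -> ['d', 'b', 'e', 'c']
'c': index 3 in ['d', 'b', 'e', 'c'] -> ['c', 'd', 'b', 'e']


Output: [1, 0, 3, 3, 3, 1, 3]


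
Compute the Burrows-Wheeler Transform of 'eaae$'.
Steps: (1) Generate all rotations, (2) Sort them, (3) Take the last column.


Rotations (sorted):
  0: $eaae -> last char: e
  1: aae$e -> last char: e
  2: ae$ea -> last char: a
  3: e$eaa -> last char: a
  4: eaae$ -> last char: $


BWT = eeaa$


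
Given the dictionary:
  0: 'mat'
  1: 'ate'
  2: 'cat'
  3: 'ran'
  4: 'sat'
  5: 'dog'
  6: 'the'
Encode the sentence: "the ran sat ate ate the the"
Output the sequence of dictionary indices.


Look up each word in the dictionary:
  'the' -> 6
  'ran' -> 3
  'sat' -> 4
  'ate' -> 1
  'ate' -> 1
  'the' -> 6
  'the' -> 6

Encoded: [6, 3, 4, 1, 1, 6, 6]


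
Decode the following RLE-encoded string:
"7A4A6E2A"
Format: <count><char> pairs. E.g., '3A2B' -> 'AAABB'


Expanding each <count><char> pair:
  7A -> 'AAAAAAA'
  4A -> 'AAAA'
  6E -> 'EEEEEE'
  2A -> 'AA'

Decoded = AAAAAAAAAAAEEEEEEAA


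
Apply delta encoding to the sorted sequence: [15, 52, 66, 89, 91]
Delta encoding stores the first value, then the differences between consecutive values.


First value: 15
Deltas:
  52 - 15 = 37
  66 - 52 = 14
  89 - 66 = 23
  91 - 89 = 2


Delta encoded: [15, 37, 14, 23, 2]


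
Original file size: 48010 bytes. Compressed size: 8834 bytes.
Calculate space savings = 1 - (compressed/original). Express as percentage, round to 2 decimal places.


ratio = compressed/original = 8834/48010 = 0.184003
savings = 1 - ratio = 1 - 0.184003 = 0.815997
as a percentage: 0.815997 * 100 = 81.6%

Space savings = 1 - 8834/48010 = 81.6%


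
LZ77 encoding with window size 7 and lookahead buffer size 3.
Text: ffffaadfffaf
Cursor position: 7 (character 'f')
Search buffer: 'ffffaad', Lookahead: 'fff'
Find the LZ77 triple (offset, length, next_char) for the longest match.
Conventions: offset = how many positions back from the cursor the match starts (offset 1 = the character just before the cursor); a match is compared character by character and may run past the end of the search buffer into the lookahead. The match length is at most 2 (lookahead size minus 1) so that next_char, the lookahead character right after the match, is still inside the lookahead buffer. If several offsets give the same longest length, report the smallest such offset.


Try each offset into the search buffer:
  offset=1 (pos 6, char 'd'): match length 0
  offset=2 (pos 5, char 'a'): match length 0
  offset=3 (pos 4, char 'a'): match length 0
  offset=4 (pos 3, char 'f'): match length 1
  offset=5 (pos 2, char 'f'): match length 2
  offset=6 (pos 1, char 'f'): match length 2
  offset=7 (pos 0, char 'f'): match length 2
Longest match has length 2, found at offsets 5, 6, 7; take the smallest, offset 5.
next_char = character at position 7 + 2 = 9 -> 'f'

Best match: offset=5, length=2 (matching 'ff' starting at position 2)
LZ77 triple: (5, 2, 'f')


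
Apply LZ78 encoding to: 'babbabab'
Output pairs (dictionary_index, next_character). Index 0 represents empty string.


LZ78 encoding steps:
Dictionary: {0: ''}
Step 1: w='' (idx 0), next='b' -> output (0, 'b'), add 'b' as idx 1
Step 2: w='' (idx 0), next='a' -> output (0, 'a'), add 'a' as idx 2
Step 3: w='b' (idx 1), next='b' -> output (1, 'b'), add 'bb' as idx 3
Step 4: w='a' (idx 2), next='b' -> output (2, 'b'), add 'ab' as idx 4
Step 5: w='ab' (idx 4), end of input -> output (4, '')


Encoded: [(0, 'b'), (0, 'a'), (1, 'b'), (2, 'b'), (4, '')]


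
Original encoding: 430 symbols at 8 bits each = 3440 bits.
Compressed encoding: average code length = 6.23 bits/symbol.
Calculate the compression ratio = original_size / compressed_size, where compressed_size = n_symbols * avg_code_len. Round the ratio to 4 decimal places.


original_size = n_symbols * orig_bits = 430 * 8 = 3440 bits
compressed_size = n_symbols * avg_code_len = 430 * 6.23 = 2678.9 bits
ratio = original_size / compressed_size = 3440 / 2678.9 = 1.2841

Compression ratio = 1.2841


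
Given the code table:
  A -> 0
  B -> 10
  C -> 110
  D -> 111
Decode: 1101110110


Decoding:
110 -> C
111 -> D
0 -> A
110 -> C


Result: CDAC


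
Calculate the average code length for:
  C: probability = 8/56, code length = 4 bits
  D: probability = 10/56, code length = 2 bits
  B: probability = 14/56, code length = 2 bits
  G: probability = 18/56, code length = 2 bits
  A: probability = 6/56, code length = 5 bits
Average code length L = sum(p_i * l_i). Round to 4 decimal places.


Weighted contributions p_i * l_i:
  C: (8/56) * 4 = 32/56
  D: (10/56) * 2 = 20/56
  B: (14/56) * 2 = 28/56
  G: (18/56) * 2 = 36/56
  A: (6/56) * 5 = 30/56
Sum = (32 + 20 + 28 + 36 + 30)/56 = 146/56

L = 146/56 = 2.6071 bits/symbol


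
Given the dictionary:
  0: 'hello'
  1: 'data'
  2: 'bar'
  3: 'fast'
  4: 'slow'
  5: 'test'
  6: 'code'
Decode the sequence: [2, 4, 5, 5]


Look up each index in the dictionary:
  2 -> 'bar'
  4 -> 'slow'
  5 -> 'test'
  5 -> 'test'

Decoded: "bar slow test test"


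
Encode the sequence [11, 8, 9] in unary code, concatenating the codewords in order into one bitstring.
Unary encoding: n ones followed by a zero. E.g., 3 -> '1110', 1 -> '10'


Encode each number as n ones followed by a terminating 0:
  11 -> 111111111110 (12 bits)
  8 -> 111111110 (9 bits)
  9 -> 1111111110 (10 bits)
Total length = 12 + 9 + 10 = 31 bits.

Unary([11, 8, 9]) = 1111111111101111111101111111110 (31 bits)


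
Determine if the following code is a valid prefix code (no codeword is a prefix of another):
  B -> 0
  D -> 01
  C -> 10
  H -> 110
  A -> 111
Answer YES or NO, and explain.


Checking each pair (does one codeword prefix another?):
  B='0' vs D='01': prefix -- VIOLATION

NO -- this is NOT a valid prefix code. B (0) is a prefix of D (01).


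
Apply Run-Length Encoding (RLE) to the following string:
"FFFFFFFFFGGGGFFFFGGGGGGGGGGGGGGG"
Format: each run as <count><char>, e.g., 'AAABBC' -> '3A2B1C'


Scanning runs left to right:
  i=0: run of 'F' x 9 -> '9F'
  i=9: run of 'G' x 4 -> '4G'
  i=13: run of 'F' x 4 -> '4F'
  i=17: run of 'G' x 15 -> '15G'

RLE = 9F4G4F15G


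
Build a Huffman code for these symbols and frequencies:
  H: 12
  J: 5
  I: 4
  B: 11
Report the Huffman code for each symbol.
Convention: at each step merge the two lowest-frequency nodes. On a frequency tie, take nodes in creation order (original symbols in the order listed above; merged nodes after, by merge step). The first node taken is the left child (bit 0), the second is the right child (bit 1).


Huffman tree construction:
Step 1: Merge I(4) + J(5) = 9
Step 2: Merge (I+J)(9) + B(11) = 20
Step 3: Merge H(12) + ((I+J)+B)(20) = 32
Read each symbol's code off the tree from the root (left child = 0, right child = 1).

Codes:
  H: 0 (length 1)
  J: 101 (length 3)
  I: 100 (length 3)
  B: 11 (length 2)
Average code length: 61/32 = 1.9063 bits/symbol


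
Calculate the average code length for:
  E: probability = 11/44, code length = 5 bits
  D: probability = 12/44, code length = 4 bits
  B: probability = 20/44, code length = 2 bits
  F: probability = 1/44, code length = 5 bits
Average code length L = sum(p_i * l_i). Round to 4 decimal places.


Weighted contributions p_i * l_i:
  E: (11/44) * 5 = 55/44
  D: (12/44) * 4 = 48/44
  B: (20/44) * 2 = 40/44
  F: (1/44) * 5 = 5/44
Sum = (55 + 48 + 40 + 5)/44 = 148/44

L = 148/44 = 3.3636 bits/symbol


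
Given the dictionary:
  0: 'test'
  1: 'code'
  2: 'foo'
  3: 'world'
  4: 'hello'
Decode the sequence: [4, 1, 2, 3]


Look up each index in the dictionary:
  4 -> 'hello'
  1 -> 'code'
  2 -> 'foo'
  3 -> 'world'

Decoded: "hello code foo world"


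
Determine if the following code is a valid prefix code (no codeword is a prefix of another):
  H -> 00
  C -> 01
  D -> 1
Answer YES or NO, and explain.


Checking each pair (does one codeword prefix another?):
  H='00' vs C='01': no prefix
  H='00' vs D='1': no prefix
  C='01' vs H='00': no prefix
  C='01' vs D='1': no prefix
  D='1' vs H='00': no prefix
  D='1' vs C='01': no prefix
No violation found over all pairs.

YES -- this is a valid prefix code. No codeword is a prefix of any other codeword.


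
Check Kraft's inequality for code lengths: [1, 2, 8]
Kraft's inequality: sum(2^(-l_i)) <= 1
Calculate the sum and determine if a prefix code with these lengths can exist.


Sum = 2^(-1) + 2^(-2) + 2^(-8)
    = 0.5 + 0.25 + 0.00390625
    = 193/256 = 0.75390625
Since 0.75390625 <= 1, Kraft's inequality IS satisfied.
A prefix code with these lengths CAN exist.

Kraft sum = 0.75390625. Satisfied.


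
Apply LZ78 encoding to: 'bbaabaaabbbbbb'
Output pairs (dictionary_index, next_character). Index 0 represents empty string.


LZ78 encoding steps:
Dictionary: {0: ''}
Step 1: w='' (idx 0), next='b' -> output (0, 'b'), add 'b' as idx 1
Step 2: w='b' (idx 1), next='a' -> output (1, 'a'), add 'ba' as idx 2
Step 3: w='' (idx 0), next='a' -> output (0, 'a'), add 'a' as idx 3
Step 4: w='ba' (idx 2), next='a' -> output (2, 'a'), add 'baa' as idx 4
Step 5: w='a' (idx 3), next='b' -> output (3, 'b'), add 'ab' as idx 5
Step 6: w='b' (idx 1), next='b' -> output (1, 'b'), add 'bb' as idx 6
Step 7: w='bb' (idx 6), next='b' -> output (6, 'b'), add 'bbb' as idx 7


Encoded: [(0, 'b'), (1, 'a'), (0, 'a'), (2, 'a'), (3, 'b'), (1, 'b'), (6, 'b')]


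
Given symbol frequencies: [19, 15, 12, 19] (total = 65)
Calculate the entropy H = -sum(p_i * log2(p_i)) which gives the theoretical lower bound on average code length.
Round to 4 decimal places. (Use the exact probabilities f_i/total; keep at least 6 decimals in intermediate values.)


Per-symbol terms -p_i * log2(p_i) with p_i = f_i/65:
  p = 19/65 = 0.292308: log2(p) = -1.774440, -p*log2(p) = 0.518683
  p = 15/65 = 0.230769: log2(p) = -2.115477, -p*log2(p) = 0.488187
  p = 12/65 = 0.184615: log2(p) = -2.437405, -p*log2(p) = 0.449983
  p = 19/65 = 0.292308: log2(p) = -1.774440, -p*log2(p) = 0.518683
H = 0.518683 + 0.488187 + 0.449983 + 0.518683 = 1.975536

H = 1.9755 bits/symbol


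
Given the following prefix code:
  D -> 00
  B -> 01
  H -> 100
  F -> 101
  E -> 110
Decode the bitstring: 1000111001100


Decoding step by step:
Bits 100 -> H
Bits 01 -> B
Bits 110 -> E
Bits 01 -> B
Bits 100 -> H


Decoded message: HBEBH


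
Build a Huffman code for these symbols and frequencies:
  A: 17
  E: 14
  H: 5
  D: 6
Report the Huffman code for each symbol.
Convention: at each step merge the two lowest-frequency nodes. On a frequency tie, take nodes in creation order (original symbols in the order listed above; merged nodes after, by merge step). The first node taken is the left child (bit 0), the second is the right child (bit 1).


Huffman tree construction:
Step 1: Merge H(5) + D(6) = 11
Step 2: Merge (H+D)(11) + E(14) = 25
Step 3: Merge A(17) + ((H+D)+E)(25) = 42
Read each symbol's code off the tree from the root (left child = 0, right child = 1).

Codes:
  A: 0 (length 1)
  E: 11 (length 2)
  H: 100 (length 3)
  D: 101 (length 3)
Average code length: 78/42 = 1.8571 bits/symbol


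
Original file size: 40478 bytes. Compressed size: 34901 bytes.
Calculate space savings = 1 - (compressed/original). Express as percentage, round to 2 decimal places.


ratio = compressed/original = 34901/40478 = 0.862221
savings = 1 - ratio = 1 - 0.862221 = 0.137779
as a percentage: 0.137779 * 100 = 13.78%

Space savings = 1 - 34901/40478 = 13.78%


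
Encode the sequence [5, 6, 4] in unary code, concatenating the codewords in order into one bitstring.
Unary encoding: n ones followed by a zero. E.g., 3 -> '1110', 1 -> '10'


Encode each number as n ones followed by a terminating 0:
  5 -> 111110 (6 bits)
  6 -> 1111110 (7 bits)
  4 -> 11110 (5 bits)
Total length = 6 + 7 + 5 = 18 bits.

Unary([5, 6, 4]) = 111110111111011110 (18 bits)


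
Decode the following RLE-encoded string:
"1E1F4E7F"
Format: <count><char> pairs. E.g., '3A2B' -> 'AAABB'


Expanding each <count><char> pair:
  1E -> 'E'
  1F -> 'F'
  4E -> 'EEEE'
  7F -> 'FFFFFFF'

Decoded = EFEEEEFFFFFFF


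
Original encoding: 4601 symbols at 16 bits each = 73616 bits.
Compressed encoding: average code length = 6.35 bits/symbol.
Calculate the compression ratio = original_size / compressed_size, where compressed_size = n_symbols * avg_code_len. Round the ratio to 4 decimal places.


original_size = n_symbols * orig_bits = 4601 * 16 = 73616 bits
compressed_size = n_symbols * avg_code_len = 4601 * 6.35 = 29216.35 bits
ratio = original_size / compressed_size = 73616 / 29216.35 = 2.5197

Compression ratio = 2.5197


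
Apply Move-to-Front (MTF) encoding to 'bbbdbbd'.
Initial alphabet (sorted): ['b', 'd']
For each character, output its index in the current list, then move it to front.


MTF encoding:
'b': index 0 in ['b', 'd'] -> ['b', 'd']
'b': index 0 in ['b', 'd'] -> ['b', 'd']
'b': index 0 in ['b', 'd'] -> ['b', 'd']
'd': index 1 in ['b', 'd'] -> ['d', 'b']
'b': index 1 in ['d', 'b'] -> ['b', 'd']
'b': index 0 in ['b', 'd'] -> ['b', 'd']
'd': index 1 in ['b', 'd'] -> ['d', 'b']


Output: [0, 0, 0, 1, 1, 0, 1]


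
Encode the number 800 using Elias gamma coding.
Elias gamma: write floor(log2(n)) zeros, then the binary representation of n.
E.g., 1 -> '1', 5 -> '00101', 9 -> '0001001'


num_bits = floor(log2(800)) + 1 = 10
leading_zeros = num_bits - 1 = 9
binary(800) = 1100100000

Elias gamma(800) = '000000000' + '1100100000' = 0000000001100100000 (19 bits)


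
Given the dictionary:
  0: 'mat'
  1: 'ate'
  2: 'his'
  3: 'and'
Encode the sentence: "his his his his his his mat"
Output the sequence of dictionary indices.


Look up each word in the dictionary:
  'his' -> 2
  'his' -> 2
  'his' -> 2
  'his' -> 2
  'his' -> 2
  'his' -> 2
  'mat' -> 0

Encoded: [2, 2, 2, 2, 2, 2, 0]


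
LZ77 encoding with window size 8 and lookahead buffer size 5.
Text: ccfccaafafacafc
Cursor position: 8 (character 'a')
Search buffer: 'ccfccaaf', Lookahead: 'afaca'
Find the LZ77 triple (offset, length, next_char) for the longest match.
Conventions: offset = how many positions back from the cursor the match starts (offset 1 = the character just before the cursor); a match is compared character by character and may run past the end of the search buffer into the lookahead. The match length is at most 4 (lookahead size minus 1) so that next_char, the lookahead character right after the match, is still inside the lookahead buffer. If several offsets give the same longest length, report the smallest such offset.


Try each offset into the search buffer:
  offset=1 (pos 7, char 'f'): match length 0
  offset=2 (pos 6, char 'a'): match length 3
  offset=3 (pos 5, char 'a'): match length 1
  offset=4 (pos 4, char 'c'): match length 0
  offset=5 (pos 3, char 'c'): match length 0
  offset=6 (pos 2, char 'f'): match length 0
  offset=7 (pos 1, char 'c'): match length 0
  offset=8 (pos 0, char 'c'): match length 0
Longest match has length 3 at offset 2.
next_char = character at position 8 + 3 = 11 -> 'c'

Best match: offset=2, length=3 (matching 'afa' starting at position 6)
LZ77 triple: (2, 3, 'c')
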